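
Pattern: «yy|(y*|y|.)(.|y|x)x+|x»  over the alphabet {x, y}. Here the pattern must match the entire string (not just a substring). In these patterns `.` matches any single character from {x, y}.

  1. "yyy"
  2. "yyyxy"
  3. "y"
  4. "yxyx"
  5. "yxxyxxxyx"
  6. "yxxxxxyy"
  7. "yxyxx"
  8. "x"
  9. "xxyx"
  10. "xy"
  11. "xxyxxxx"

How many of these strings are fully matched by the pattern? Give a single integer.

1 → no match
2 → no match
3 → no match
4 → no match
5 → no match
6 → no match
7 → no match
8 → match
9 → no match
10 → no match
11 → no match
Total matched: 1

1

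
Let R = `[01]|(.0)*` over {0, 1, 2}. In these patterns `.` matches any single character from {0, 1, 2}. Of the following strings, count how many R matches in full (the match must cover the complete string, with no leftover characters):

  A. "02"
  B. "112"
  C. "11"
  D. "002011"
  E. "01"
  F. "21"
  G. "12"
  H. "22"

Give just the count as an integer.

A → no match
B → no match
C → no match
D → no match
E → no match
F → no match
G → no match
H → no match
Total matched: 0

0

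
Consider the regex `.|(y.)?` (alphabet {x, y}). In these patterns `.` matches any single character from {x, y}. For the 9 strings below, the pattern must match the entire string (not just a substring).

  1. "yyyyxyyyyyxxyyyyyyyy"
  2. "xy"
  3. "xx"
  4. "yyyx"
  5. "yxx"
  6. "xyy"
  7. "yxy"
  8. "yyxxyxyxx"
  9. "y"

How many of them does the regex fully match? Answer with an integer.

1 → no match
2 → no match
3 → no match
4 → no match
5 → no match
6 → no match
7 → no match
8 → no match
9 → match
Total matched: 1

1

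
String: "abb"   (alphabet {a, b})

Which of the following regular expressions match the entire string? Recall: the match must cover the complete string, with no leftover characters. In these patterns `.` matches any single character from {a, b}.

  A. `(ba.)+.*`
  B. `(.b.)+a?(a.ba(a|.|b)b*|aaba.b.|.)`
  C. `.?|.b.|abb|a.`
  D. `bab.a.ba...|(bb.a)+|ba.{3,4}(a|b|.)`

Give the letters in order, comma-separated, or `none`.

A → no match — must start with "ba"
B → no match
C → match
D → no match

C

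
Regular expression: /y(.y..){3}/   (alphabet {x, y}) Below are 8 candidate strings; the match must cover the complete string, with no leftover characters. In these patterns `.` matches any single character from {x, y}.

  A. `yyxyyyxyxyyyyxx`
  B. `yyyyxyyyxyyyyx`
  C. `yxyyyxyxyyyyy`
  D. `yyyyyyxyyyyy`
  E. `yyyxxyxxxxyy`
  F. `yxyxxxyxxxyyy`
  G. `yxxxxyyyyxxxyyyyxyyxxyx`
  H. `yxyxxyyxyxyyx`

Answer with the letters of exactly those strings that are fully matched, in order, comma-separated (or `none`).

A → no match
B → no match
C → match
D → no match
E → no match
F → match
G → no match
H → match

C, F, H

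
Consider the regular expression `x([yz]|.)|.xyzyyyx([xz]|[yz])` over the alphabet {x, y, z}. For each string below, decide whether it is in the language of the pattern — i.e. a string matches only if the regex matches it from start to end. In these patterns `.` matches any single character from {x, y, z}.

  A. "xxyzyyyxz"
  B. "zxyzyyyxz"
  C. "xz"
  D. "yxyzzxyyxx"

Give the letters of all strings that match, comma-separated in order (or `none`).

A → match
B → match
C → match
D → no match

A, B, C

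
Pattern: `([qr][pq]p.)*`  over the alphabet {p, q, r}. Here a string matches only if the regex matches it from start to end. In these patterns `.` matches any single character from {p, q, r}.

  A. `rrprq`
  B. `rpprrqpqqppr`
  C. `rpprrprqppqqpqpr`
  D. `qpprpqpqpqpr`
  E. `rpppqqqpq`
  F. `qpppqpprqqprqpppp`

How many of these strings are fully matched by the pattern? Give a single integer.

1

A → no match
B → match
C → no match
D → no match
E → no match
F → no match
Total matched: 1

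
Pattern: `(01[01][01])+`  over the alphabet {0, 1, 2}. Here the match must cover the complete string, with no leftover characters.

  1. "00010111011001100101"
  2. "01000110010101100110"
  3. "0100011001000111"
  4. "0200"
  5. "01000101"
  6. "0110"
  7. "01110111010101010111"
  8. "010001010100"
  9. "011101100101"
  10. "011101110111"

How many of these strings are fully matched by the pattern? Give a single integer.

1 → no match — must start with "01"
2 → match
3 → match
4 → no match — must start with "01"
5 → match
6 → match
7 → match
8 → match
9 → match
10 → match
Total matched: 8

8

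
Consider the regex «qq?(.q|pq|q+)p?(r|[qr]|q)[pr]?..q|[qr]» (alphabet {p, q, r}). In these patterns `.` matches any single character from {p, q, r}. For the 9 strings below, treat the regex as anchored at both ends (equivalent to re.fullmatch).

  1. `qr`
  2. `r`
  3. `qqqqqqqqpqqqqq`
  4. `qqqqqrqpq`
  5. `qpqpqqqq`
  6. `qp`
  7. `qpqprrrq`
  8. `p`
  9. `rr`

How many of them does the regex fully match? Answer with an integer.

1 → no match
2 → match
3 → no match
4 → match
5 → match
6 → no match
7 → match
8 → no match
9 → no match
Total matched: 4

4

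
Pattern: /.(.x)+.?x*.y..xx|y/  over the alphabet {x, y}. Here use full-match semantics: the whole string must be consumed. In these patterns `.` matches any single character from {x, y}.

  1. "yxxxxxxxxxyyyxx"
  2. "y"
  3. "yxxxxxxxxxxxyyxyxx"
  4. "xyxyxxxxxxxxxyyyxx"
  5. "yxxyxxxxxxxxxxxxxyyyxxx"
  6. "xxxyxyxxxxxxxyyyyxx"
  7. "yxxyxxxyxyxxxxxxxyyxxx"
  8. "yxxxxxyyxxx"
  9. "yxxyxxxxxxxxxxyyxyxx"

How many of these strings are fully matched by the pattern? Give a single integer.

1 → match
2 → match
3 → match
4 → match
5 → match
6 → match
7 → match
8 → match
9 → match
Total matched: 9

9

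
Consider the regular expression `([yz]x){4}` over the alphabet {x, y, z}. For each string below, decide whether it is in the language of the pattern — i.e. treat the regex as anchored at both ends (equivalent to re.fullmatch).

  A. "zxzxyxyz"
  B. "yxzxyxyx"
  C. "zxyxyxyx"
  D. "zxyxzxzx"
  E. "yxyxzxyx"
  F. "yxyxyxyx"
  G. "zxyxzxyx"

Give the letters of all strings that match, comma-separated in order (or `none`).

B, C, D, E, F, G

A → no match — must end with "x"
B → match
C → match
D → match
E → match
F → match
G → match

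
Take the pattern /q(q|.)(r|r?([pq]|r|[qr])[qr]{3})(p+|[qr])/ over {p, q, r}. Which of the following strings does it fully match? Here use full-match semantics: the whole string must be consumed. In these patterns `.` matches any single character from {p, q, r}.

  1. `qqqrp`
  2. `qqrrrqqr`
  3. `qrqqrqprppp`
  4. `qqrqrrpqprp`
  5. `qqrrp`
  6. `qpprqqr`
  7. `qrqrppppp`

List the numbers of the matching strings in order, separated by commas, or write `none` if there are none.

2, 6

1 → no match
2 → match
3 → no match
4 → no match
5 → no match
6 → match
7 → no match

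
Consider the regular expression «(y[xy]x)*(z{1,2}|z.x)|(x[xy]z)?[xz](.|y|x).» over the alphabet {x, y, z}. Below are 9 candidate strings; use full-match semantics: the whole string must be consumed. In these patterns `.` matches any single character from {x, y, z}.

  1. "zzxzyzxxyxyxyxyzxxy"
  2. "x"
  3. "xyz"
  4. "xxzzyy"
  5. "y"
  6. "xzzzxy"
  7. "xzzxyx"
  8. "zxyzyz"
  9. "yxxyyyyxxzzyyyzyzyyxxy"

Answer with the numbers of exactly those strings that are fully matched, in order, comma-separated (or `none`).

1 → no match
2 → no match
3 → match
4 → match
5 → no match
6 → no match
7 → no match
8 → no match
9 → no match

3, 4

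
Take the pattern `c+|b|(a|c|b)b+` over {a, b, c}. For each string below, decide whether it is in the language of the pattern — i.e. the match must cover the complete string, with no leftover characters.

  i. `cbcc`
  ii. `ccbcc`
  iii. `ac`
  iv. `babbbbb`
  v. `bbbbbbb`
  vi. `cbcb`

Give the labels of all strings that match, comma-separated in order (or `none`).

v

i → no match
ii → no match
iii → no match
iv → no match
v → match
vi → no match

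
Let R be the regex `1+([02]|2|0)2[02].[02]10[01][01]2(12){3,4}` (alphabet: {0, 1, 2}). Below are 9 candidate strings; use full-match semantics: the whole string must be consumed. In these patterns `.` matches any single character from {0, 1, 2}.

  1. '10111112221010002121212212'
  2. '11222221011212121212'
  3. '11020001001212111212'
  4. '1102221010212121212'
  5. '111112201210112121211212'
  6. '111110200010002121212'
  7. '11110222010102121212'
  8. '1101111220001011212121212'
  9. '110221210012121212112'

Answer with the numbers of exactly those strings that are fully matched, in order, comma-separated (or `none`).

1 → no match
2 → match
3 → no match
4 → no match
5 → no match
6 → match
7 → match
8 → no match
9 → no match

2, 6, 7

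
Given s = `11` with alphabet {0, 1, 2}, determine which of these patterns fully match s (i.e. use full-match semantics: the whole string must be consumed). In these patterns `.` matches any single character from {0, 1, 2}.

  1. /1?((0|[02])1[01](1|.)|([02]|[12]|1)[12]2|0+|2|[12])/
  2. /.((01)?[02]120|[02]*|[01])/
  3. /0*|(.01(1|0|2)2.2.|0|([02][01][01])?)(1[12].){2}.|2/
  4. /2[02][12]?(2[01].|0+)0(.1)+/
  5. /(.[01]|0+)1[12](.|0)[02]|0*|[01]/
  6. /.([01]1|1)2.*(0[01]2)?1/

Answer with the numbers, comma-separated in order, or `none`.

1 → match
2 → match
3 → no match
4 → no match — must start with `2`
5 → no match
6 → no match

1, 2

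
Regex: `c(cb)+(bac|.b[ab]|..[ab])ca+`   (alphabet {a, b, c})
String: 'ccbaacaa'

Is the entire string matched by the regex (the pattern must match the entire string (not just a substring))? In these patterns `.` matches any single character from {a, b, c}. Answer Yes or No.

No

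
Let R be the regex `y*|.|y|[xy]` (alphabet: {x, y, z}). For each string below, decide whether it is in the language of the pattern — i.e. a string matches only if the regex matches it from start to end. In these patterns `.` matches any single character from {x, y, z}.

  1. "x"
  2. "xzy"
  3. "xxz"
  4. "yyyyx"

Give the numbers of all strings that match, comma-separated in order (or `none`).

1

1 → match
2 → no match
3 → no match
4 → no match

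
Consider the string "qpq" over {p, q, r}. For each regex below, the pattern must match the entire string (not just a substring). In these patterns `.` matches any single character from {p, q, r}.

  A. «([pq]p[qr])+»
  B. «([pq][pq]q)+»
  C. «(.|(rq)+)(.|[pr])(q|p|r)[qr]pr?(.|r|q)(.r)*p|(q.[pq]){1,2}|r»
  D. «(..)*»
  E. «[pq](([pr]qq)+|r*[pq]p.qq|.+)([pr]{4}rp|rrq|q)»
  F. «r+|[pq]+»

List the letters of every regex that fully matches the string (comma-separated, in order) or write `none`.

A → match
B → match
C → match
D → no match
E → match
F → match

A, B, C, E, F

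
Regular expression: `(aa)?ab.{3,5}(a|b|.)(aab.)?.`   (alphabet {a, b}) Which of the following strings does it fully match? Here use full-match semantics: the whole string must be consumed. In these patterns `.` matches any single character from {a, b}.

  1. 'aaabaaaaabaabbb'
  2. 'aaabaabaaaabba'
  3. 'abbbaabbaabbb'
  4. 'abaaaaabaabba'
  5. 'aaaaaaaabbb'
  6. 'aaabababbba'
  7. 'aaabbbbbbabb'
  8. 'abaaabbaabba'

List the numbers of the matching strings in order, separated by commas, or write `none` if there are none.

1 → match
2 → match
3 → match
4 → match
5. 'aaaaaaaabbb' → no match
6. 'aaabababbba' → match
7. 'aaabbbbbbabb' → no match
8. 'abaaabbaabba' → match

1, 2, 3, 4, 6, 8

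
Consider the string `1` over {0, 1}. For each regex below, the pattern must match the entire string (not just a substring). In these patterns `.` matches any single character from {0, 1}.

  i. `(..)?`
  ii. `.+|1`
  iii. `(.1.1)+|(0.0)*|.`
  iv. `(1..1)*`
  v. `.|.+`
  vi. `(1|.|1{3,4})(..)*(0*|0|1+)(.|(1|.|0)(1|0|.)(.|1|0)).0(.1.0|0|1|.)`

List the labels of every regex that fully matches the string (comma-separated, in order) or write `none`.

ii, iii, v

i → no match
ii → match
iii → match
iv → no match
v → match
vi → no match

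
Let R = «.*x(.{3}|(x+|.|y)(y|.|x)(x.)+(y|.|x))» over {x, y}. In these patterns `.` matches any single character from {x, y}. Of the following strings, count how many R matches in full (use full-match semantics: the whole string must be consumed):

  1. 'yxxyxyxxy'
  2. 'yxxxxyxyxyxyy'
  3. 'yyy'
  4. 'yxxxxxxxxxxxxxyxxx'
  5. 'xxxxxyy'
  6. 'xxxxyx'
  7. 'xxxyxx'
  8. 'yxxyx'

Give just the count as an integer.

1 → match
2 → match
3 → no match
4 → match
5 → match
6 → match
7 → match
8 → match
Total matched: 7

7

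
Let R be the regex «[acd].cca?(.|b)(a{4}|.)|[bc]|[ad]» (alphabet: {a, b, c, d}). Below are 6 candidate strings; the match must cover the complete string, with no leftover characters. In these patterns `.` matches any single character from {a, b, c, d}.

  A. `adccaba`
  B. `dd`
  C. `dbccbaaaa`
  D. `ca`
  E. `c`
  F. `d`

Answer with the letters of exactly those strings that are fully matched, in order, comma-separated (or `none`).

A, C, E, F

A → match
B → no match
C → match
D → no match
E → match
F → match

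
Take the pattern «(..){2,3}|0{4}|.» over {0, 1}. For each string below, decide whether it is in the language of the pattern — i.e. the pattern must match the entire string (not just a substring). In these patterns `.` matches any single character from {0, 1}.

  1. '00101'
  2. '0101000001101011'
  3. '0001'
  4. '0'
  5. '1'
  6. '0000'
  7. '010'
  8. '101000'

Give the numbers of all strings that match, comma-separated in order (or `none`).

3, 4, 5, 6, 8

1 → no match
2 → no match
3 → match
4 → match
5 → match
6 → match
7 → no match
8 → match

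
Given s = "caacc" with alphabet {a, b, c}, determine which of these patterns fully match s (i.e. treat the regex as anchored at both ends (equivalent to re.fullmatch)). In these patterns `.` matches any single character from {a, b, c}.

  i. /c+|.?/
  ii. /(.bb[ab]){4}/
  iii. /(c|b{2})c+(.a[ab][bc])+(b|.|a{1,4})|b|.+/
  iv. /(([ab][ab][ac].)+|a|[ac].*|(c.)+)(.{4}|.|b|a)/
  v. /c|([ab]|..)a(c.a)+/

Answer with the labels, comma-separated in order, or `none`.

iii, iv

i → no match
ii → no match
iii → match
iv → match
v → no match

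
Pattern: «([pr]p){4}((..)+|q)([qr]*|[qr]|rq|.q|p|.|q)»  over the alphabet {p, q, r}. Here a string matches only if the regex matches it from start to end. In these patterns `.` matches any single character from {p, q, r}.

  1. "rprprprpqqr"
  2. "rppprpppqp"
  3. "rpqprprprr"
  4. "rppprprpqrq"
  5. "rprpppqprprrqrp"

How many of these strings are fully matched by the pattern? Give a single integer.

3

1 → match
2 → match
3 → no match
4 → match
5 → no match
Total matched: 3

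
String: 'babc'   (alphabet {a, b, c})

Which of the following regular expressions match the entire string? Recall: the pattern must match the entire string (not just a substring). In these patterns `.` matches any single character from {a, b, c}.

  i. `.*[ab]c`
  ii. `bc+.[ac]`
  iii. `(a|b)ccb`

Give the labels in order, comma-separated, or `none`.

i → match
ii → no match — must start with 'bc'
iii → no match — must end with 'ccb'

i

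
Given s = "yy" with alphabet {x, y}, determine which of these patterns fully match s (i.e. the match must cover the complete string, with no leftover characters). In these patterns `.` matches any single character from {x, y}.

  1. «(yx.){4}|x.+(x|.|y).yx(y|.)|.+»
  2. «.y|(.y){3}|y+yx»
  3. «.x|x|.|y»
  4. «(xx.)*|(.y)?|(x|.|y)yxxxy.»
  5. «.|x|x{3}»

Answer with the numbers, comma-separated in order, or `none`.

1 → match
2 → match
3 → no match
4 → match
5 → no match

1, 2, 4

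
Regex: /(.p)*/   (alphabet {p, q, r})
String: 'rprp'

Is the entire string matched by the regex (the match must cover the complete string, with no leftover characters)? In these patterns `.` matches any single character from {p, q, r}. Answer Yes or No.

Yes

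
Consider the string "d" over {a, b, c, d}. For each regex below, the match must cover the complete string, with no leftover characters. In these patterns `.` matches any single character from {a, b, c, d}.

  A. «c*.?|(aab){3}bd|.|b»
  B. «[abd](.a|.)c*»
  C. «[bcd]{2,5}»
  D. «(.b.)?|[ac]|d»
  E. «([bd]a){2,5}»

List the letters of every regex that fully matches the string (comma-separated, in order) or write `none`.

A → match
B → no match
C → no match
D → match
E → no match — must end with "a"

A, D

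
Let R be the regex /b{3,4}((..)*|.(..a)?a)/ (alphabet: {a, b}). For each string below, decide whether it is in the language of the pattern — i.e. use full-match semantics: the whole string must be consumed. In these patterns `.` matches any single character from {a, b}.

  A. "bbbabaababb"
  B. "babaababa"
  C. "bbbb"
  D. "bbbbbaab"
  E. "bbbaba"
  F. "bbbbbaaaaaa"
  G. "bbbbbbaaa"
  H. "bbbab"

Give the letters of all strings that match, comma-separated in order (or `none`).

A, C, D, F, G, H

A → match
B → no match
C → match
D → match
E → no match
F → match
G → match
H → match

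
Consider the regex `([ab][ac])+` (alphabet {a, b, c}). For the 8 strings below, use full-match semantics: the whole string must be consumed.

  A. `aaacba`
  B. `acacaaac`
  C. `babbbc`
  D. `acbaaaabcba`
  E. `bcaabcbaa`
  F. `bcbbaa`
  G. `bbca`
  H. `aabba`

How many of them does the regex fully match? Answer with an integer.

A → match
B → match
C → no match
D → no match
E → no match
F → no match
G → no match
H → no match
Total matched: 2

2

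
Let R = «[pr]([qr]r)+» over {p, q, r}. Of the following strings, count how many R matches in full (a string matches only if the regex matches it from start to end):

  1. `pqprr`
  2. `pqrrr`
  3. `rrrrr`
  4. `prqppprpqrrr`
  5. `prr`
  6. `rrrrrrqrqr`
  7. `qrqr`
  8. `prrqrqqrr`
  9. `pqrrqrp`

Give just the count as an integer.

1. `pqprr` → no match
2. `pqrrr` → match
3. `rrrrr` → match
4. `prqppprpqrrr` → no match
5. `prr` → match
6. `rrrrrrqrqr` → no match
7. `qrqr` → no match
8. `prrqrqqrr` → no match
9. `pqrrqrp` → no match — must end with `r`
Total matched: 3

3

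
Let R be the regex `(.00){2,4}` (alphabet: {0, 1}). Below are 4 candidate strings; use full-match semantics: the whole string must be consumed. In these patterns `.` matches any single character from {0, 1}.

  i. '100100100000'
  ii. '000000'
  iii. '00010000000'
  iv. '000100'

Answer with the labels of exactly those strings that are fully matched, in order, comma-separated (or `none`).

i → match
ii → match
iii → no match
iv → match

i, ii, iv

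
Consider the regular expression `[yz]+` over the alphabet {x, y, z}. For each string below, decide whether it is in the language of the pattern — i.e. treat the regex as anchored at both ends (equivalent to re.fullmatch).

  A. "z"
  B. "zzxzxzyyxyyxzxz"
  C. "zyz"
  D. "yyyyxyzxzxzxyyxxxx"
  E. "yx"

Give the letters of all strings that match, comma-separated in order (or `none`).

A, C

A → match
B → no match
C → match
D → no match
E → no match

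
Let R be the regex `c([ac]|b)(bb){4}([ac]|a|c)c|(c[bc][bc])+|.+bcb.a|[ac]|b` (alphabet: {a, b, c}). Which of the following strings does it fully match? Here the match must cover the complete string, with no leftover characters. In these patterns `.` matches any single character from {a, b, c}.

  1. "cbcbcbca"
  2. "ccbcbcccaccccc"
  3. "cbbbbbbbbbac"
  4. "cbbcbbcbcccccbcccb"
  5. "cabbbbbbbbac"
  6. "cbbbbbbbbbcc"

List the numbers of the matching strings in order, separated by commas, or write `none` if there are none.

1, 3, 4, 5, 6

1 → match
2 → no match
3 → match
4 → match
5 → match
6 → match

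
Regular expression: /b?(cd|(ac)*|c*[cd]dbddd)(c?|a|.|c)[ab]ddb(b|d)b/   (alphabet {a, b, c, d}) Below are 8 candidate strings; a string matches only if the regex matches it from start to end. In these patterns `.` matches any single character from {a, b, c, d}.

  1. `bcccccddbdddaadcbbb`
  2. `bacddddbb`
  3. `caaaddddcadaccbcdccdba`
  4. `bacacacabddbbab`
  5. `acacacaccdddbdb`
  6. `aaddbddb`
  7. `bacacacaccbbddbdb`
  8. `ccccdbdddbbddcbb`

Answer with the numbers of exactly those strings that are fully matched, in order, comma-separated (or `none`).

1 → no match
2 → no match
3 → no match — must end with `b`
4 → no match
5 → no match
6 → no match
7 → no match
8 → no match

none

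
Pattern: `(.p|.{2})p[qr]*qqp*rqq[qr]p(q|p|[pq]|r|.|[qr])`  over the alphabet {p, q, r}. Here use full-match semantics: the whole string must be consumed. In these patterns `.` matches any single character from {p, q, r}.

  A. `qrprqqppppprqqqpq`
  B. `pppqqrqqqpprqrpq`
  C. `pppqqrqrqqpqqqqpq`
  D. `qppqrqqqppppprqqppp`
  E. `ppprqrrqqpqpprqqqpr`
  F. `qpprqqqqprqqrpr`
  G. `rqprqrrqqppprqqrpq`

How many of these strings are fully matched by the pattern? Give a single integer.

A → match
B → no match
C → no match
D → no match
E → no match
F → match
G → match
Total matched: 3

3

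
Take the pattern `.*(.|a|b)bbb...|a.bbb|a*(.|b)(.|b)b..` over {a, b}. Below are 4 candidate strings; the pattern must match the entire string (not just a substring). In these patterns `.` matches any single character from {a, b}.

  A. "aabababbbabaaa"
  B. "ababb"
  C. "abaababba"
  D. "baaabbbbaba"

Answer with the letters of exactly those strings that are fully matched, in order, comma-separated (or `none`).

D

A → no match
B → no match
C → no match
D → match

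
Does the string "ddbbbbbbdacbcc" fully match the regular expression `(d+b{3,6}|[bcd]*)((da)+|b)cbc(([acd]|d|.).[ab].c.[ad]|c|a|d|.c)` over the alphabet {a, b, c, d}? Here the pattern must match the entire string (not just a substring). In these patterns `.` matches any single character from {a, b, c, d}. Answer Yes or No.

Yes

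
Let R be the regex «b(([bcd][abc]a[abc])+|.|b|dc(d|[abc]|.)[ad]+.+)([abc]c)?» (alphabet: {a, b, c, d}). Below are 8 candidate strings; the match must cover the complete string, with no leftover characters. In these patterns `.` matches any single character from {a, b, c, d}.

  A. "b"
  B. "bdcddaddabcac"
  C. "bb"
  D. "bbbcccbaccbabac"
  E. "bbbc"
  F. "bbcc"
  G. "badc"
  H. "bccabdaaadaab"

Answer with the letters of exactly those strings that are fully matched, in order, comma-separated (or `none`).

A → no match
B → match
C → match
D → no match
E → match
F → match
G → no match
H → match

B, C, E, F, H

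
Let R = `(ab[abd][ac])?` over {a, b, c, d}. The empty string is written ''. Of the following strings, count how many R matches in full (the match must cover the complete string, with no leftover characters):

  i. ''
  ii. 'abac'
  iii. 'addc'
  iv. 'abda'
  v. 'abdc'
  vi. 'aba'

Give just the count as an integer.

i → match
ii → match
iii → no match
iv → match
v → match
vi → no match
Total matched: 4

4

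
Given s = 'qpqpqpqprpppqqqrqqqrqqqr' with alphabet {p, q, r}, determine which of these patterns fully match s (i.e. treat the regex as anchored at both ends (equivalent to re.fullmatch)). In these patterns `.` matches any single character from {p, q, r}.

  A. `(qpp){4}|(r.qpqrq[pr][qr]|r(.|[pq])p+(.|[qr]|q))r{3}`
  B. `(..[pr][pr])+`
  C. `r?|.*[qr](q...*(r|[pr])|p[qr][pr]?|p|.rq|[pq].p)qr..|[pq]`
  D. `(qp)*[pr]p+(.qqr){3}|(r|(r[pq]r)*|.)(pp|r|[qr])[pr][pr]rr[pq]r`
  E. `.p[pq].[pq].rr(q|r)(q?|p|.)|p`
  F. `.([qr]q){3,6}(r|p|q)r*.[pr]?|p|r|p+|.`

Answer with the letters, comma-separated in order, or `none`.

A → no match
B → no match
C → no match
D → match
E → no match
F → no match

D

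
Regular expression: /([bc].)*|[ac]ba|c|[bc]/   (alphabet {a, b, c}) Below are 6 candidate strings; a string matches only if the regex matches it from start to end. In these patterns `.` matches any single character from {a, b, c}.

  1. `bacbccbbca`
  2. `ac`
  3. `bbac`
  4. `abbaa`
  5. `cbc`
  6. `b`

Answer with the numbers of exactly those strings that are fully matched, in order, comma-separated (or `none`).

1, 6

1 → match
2 → no match
3 → no match
4 → no match
5 → no match
6 → match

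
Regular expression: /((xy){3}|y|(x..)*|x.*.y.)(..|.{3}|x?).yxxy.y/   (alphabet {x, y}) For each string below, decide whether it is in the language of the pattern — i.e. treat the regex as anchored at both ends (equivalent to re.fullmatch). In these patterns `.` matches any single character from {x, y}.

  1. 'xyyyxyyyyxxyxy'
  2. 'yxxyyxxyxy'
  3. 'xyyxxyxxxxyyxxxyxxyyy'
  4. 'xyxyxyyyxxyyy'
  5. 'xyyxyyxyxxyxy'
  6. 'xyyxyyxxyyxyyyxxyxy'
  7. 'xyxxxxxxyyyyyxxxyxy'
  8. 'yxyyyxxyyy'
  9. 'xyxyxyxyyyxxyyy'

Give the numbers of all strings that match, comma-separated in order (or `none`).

1 → match
2 → match
3 → match
4 → match
5 → match
6 → match
7 → no match
8 → match
9 → match

1, 2, 3, 4, 5, 6, 8, 9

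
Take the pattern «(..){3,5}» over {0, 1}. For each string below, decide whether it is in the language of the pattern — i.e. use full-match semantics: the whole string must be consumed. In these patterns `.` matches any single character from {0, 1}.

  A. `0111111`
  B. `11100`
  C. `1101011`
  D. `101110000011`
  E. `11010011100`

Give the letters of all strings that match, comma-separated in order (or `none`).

A. `0111111` → no match
B. `11100` → no match
C. `1101011` → no match
D. `101110000011` → no match
E. `11010011100` → no match

none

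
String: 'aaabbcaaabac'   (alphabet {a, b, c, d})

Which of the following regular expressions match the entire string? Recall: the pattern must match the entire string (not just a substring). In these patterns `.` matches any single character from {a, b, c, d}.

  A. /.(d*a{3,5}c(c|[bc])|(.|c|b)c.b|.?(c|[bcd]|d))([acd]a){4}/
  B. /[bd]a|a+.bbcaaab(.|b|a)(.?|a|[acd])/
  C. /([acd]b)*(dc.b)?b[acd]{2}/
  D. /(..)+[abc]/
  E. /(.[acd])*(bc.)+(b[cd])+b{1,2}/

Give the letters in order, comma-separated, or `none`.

A → no match — must end with 'a'
B → match
C → no match
D → no match
E → no match — must end with 'b'

B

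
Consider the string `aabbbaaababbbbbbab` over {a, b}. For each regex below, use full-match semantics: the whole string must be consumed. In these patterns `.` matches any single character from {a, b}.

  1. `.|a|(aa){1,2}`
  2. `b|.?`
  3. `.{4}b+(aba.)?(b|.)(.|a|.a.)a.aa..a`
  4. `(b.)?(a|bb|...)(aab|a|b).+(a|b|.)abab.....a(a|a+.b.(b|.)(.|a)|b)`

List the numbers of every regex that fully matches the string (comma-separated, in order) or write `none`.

1 → no match
2 → no match
3 → no match — must end with `a`
4 → match

4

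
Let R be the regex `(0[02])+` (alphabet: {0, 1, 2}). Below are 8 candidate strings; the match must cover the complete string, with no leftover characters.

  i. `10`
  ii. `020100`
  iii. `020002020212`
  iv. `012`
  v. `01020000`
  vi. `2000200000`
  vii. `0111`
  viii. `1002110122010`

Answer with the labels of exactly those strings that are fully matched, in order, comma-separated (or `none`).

i → no match — must start with `0`
ii → no match
iii → no match
iv → no match
v → no match
vi → no match — must start with `0`
vii → no match
viii → no match — must start with `0`

none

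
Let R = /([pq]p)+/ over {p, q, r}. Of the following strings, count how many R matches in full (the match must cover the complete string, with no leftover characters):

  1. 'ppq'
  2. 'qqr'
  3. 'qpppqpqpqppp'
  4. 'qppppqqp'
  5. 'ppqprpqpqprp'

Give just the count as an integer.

1

1. 'ppq' → no match — must end with 'p'
2. 'qqr' → no match — must end with 'p'
3. 'qpppqpqpqppp' → match
4. 'qppppqqp' → no match
5. 'ppqprpqpqprp' → no match
Total matched: 1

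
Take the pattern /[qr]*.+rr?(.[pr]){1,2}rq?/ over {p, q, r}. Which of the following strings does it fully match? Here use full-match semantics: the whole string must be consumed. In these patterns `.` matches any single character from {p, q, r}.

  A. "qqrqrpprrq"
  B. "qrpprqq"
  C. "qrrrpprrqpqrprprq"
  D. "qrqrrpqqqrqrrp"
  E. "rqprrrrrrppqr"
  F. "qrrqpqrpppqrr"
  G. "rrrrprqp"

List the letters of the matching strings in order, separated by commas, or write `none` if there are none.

A → no match
B → no match
C → no match
D → no match
E → no match
F → no match
G → no match

none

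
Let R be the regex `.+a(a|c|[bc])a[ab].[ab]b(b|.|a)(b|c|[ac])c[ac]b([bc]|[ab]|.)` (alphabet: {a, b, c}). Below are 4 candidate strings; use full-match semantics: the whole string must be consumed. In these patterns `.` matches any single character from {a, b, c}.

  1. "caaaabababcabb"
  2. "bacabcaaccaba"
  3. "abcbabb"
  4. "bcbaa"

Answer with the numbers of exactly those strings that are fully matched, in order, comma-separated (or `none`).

1

1 → match
2 → no match
3. "abcbabb" → no match
4. "bcbaa" → no match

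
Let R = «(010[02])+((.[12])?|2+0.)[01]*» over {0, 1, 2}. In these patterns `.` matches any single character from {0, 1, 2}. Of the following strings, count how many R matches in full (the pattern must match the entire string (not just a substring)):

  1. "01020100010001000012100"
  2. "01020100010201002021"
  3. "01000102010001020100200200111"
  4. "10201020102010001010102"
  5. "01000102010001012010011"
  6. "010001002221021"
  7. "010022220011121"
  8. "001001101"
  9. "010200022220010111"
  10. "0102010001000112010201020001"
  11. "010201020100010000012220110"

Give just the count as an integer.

1 → no match
2 → match
3 → no match
4 → no match — must start with "010"
5 → no match
6 → no match
7 → no match
8 → no match — must start with "010"
9 → no match
10 → no match
11 → no match
Total matched: 1

1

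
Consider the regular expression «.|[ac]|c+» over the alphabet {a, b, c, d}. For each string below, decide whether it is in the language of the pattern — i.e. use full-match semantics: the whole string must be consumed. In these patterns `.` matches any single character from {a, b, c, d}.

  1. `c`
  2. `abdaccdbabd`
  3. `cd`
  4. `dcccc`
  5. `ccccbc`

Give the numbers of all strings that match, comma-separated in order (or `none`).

1

1 → match
2 → no match
3 → no match
4 → no match
5 → no match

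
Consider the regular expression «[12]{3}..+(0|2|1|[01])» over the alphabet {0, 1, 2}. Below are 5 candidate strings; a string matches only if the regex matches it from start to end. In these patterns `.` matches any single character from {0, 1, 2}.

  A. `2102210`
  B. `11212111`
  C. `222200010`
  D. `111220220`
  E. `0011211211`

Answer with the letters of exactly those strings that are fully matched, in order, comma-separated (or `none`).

A → no match
B → match
C → match
D → match
E → no match

B, C, D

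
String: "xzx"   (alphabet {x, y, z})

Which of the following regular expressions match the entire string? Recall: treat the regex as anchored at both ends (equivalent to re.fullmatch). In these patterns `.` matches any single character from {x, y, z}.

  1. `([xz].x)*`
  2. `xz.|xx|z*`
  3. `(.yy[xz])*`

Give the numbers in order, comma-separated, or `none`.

1 → match
2 → match
3 → no match

1, 2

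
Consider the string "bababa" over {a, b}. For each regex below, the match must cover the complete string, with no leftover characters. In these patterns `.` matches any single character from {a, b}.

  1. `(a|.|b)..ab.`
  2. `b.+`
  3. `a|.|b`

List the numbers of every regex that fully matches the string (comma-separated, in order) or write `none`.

1, 2

1 → match
2 → match
3 → no match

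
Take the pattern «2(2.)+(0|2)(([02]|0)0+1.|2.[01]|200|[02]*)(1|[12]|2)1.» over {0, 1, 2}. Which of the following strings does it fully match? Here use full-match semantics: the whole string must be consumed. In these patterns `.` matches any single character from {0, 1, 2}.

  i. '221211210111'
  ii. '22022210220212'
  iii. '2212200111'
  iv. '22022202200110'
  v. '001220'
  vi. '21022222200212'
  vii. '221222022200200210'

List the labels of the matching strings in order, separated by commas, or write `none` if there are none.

ii, iii, iv, vii

i → no match
ii → match
iii → match
iv → match
v → no match — must start with '22'
vi → no match — must start with '22'
vii → match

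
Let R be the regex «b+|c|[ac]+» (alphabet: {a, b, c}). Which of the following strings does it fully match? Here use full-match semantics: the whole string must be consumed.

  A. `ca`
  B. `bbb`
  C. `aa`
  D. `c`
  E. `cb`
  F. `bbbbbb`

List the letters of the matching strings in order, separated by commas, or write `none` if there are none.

A, B, C, D, F

A. `ca` → match
B. `bbb` → match
C. `aa` → match
D. `c` → match
E. `cb` → no match
F. `bbbbbb` → match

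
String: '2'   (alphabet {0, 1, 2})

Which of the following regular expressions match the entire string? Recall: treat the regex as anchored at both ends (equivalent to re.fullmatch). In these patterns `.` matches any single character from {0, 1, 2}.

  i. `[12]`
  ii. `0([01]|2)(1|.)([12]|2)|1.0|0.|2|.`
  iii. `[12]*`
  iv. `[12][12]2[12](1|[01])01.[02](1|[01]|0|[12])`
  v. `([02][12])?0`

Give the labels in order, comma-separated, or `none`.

i → match
ii → match
iii → match
iv → no match
v → no match — must end with '0'

i, ii, iii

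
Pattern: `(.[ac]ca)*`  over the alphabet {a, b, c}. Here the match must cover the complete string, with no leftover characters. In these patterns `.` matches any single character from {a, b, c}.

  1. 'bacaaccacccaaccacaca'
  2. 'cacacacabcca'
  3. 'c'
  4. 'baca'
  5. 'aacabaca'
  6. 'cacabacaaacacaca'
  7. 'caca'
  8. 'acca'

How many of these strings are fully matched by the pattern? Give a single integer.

1 → match
2. 'cacacacabcca' → match
3. 'c' → no match
4. 'baca' → match
5. 'aacabaca' → match
6 → match
7. 'caca' → match
8. 'acca' → match
Total matched: 7

7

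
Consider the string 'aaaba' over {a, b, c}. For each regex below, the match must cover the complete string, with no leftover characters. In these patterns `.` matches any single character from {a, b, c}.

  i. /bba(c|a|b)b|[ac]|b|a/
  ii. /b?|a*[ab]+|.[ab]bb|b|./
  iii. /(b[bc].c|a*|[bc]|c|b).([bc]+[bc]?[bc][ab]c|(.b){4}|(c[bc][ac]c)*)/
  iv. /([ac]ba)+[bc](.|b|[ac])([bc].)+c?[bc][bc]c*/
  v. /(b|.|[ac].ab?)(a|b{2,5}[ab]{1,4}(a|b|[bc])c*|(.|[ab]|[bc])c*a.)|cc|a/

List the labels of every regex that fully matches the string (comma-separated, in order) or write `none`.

ii, v

i → no match
ii → match
iii → no match
iv → no match
v → match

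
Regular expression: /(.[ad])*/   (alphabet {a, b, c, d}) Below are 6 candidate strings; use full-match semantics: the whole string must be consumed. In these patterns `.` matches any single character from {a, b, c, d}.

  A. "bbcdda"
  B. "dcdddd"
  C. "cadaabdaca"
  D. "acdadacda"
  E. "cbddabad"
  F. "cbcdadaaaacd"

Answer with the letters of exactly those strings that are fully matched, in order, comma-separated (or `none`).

A → no match
B → no match
C → no match
D → no match
E → no match
F → no match

none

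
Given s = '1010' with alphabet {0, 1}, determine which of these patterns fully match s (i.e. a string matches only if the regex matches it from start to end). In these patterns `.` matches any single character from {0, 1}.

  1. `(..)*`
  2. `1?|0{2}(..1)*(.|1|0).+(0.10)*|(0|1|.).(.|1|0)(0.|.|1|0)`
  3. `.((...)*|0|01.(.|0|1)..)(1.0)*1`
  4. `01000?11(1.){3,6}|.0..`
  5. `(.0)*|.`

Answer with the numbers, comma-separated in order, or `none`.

1, 2, 4, 5

1 → match
2 → match
3 → no match — must end with '1'
4 → match
5 → match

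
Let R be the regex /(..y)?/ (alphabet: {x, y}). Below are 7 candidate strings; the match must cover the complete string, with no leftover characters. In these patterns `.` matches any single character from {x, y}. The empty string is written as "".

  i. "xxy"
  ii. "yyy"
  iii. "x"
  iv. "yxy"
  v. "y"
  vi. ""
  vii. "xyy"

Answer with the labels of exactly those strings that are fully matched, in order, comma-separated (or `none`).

i, ii, iv, vi, vii

i → match
ii → match
iii → no match
iv → match
v → no match
vi → match
vii → match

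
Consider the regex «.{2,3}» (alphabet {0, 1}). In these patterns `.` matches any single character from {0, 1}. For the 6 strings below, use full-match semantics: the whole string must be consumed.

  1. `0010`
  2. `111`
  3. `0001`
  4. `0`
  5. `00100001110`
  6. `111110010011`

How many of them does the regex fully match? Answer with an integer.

1

1 → no match
2 → match
3 → no match
4 → no match
5 → no match
6 → no match
Total matched: 1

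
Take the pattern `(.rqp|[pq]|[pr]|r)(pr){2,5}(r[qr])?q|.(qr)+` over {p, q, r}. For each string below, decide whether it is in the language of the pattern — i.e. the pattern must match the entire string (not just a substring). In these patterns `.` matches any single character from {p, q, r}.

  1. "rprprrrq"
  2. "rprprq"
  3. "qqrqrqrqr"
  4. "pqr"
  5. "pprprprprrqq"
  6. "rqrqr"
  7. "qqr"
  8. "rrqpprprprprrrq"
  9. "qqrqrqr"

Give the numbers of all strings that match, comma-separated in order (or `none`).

1. "rprprrrq" → match
2. "rprprq" → match
3. "qqrqrqrqr" → match
4. "pqr" → match
5. "pprprprprrqq" → match
6. "rqrqr" → match
7. "qqr" → match
8 → match
9. "qqrqrqr" → match

1, 2, 3, 4, 5, 6, 7, 8, 9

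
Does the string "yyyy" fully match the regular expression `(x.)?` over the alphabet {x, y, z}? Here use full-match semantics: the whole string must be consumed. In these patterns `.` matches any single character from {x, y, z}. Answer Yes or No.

No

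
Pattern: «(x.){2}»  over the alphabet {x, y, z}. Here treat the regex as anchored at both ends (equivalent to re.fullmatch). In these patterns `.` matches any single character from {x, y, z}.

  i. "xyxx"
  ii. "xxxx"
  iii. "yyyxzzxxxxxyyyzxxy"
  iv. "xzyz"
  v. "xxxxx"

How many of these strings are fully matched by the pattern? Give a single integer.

i → match
ii → match
iii → no match — must start with "x"
iv → no match
v → no match
Total matched: 2

2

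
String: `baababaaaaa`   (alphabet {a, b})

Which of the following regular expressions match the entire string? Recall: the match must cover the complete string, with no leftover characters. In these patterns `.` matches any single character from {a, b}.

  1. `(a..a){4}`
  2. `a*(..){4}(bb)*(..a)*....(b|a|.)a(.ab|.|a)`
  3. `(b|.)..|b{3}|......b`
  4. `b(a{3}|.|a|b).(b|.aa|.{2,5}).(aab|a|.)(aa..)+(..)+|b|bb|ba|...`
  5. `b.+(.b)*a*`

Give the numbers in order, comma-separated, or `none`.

5

1 → no match — must start with `a`
2 → no match
3 → no match
4 → no match
5 → match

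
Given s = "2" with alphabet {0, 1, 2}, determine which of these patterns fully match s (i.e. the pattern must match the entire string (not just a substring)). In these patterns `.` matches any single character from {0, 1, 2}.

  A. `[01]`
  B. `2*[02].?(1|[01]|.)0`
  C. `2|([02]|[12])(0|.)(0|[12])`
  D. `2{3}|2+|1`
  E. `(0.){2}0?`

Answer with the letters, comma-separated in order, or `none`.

C, D

A → no match
B → no match — must end with "0"
C → match
D → match
E → no match — must start with "0"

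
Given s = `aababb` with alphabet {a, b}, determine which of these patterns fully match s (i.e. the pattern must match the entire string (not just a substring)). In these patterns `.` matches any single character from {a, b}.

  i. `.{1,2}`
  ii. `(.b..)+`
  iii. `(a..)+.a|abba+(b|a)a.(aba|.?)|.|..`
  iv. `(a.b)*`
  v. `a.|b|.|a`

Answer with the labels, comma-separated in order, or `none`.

i → no match
ii → no match
iii → no match
iv → match
v → no match

iv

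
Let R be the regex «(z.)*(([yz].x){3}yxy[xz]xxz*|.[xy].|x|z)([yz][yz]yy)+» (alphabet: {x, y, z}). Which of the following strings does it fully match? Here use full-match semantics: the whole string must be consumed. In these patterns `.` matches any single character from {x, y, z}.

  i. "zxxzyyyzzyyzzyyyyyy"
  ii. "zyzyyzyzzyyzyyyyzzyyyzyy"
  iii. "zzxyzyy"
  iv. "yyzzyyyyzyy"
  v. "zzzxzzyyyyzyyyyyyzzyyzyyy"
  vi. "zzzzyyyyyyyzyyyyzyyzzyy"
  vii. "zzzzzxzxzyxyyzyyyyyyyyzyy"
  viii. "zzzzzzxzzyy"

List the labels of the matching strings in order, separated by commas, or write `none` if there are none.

i → match
ii → no match
iii → match
iv → match
v → match
vi → match
vii → match
viii → match

i, iii, iv, v, vi, vii, viii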